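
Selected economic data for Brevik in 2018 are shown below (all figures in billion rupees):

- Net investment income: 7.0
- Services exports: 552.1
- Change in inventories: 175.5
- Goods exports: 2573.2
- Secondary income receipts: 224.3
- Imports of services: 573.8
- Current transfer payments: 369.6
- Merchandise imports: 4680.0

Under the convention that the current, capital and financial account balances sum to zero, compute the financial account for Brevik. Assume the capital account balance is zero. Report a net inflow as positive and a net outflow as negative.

2266.8

Goods balance = 2573.2 - 4680.0 = -2106.8
Services balance = 552.1 - 573.8 = -21.7
Trade balance (goods + services) = -2106.8 + (-21.7) = -2128.5
Net primary income = 7.0
Net secondary income = 224.3 - 369.6 = -145.3
Current account = -2128.5 + 7.0 + (-145.3) = -2266.8
Financial account = -(-2266.8) = 2266.8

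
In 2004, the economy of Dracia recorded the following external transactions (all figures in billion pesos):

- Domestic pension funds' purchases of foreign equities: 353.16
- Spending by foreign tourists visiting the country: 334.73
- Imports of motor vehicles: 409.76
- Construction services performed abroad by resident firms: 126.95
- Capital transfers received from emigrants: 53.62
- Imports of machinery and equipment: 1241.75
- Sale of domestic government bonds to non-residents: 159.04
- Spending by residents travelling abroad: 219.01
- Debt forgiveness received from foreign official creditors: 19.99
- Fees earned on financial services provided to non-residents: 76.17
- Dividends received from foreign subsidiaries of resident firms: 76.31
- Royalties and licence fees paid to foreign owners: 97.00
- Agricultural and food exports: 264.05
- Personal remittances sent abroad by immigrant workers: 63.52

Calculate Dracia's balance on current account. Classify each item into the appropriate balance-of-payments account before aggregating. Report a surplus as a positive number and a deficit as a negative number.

Goods: -1241.75 - 409.76 + 264.05 = -1387.46
Services: -97.00 + 334.73 - 219.01 + 76.17 + 126.95 = 221.84
Primary income: 76.31
Secondary income: -63.52
Current account = (-1387.46) + 221.84 + 76.31 + (-63.52) = -1152.83
(Excluded from the current account — financial account: domestic pension funds' purchases of foreign equities 353.16, sale of domestic government bonds to non-residents 159.04; capital account: capital transfers received from emigrants 53.62, debt forgiveness received from foreign official creditors 19.99.)

-1152.83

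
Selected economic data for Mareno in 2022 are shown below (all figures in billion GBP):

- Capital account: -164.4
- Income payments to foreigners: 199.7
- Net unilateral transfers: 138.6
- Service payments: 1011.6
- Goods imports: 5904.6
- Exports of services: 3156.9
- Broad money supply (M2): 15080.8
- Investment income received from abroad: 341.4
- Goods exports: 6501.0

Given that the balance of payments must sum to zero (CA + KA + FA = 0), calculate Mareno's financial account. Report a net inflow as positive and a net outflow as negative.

Goods balance = 6501.0 - 5904.6 = 596.4
Services balance = 3156.9 - 1011.6 = 2145.3
Trade balance (goods + services) = 596.4 + 2145.3 = 2741.7
Net primary income = 341.4 - 199.7 = 141.7
Net secondary income = 138.6
Current account = 2741.7 + 141.7 + 138.6 = 3022.0
Financial account = -(3022.0 + (-164.4)) = -2857.6

-2857.6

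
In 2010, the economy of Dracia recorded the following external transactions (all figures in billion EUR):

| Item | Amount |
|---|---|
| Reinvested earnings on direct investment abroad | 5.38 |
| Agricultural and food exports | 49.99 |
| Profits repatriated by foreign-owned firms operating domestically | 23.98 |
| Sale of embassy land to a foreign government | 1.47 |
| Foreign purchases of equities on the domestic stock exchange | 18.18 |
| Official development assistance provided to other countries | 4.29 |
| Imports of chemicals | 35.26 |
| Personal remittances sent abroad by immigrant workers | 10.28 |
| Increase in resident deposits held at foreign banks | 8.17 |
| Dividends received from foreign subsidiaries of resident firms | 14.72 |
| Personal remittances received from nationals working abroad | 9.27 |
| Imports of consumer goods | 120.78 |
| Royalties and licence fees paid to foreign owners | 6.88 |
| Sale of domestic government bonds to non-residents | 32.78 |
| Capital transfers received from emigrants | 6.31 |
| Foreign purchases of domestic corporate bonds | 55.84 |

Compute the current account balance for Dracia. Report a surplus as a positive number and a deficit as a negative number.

-122.11

Goods: -120.78 - 35.26 + 49.99 = -106.05
Services: -6.88
Primary income: -23.98 + 5.38 + 14.72 = -3.88
Secondary income: 9.27 - 4.29 - 10.28 = -5.30
Current account = (-106.05) + (-6.88) + (-3.88) + (-5.30) = -122.11
(Excluded from the current account — capital account: sale of embassy land to a foreign government 1.47, capital transfers received from emigrants 6.31; financial account: foreign purchases of equities on the domestic stock exchange 18.18, increase in resident deposits held at foreign banks 8.17, sale of domestic government bonds to non-residents 32.78, foreign purchases of domestic corporate bonds 55.84.)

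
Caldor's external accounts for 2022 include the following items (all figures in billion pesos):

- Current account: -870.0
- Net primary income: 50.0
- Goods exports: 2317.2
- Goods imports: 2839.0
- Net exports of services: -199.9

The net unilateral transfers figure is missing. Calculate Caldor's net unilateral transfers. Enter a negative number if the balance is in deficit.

Current account = goods balance + services balance + net primary income + net secondary income
Sum of the known components = -671.7
Net unilateral transfers = CA - (known components) = -870.0 - (-671.7) = -198.3

-198.3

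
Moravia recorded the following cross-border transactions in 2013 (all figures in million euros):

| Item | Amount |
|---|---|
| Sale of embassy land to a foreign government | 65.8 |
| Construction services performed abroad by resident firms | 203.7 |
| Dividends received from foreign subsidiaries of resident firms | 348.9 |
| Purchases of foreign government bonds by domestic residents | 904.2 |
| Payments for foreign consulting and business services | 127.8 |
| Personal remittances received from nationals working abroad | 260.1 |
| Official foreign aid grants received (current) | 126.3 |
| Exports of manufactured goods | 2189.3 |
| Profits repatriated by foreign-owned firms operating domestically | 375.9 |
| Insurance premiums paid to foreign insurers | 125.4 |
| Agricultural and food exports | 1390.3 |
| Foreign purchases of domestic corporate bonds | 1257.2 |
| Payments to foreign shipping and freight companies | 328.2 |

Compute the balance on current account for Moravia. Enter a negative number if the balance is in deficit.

Goods: 2189.3 + 1390.3 = 3579.6
Services: 203.7 - 127.8 - 328.2 - 125.4 = -377.7
Primary income: -375.9 + 348.9 = -27.0
Secondary income: 260.1 + 126.3 = 386.4
Current account = 3579.6 + (-377.7) + (-27.0) + 386.4 = 3561.3
(Excluded from the current account — capital account: sale of embassy land to a foreign government 65.8; financial account: purchases of foreign government bonds by domestic residents 904.2, foreign purchases of domestic corporate bonds 1257.2.)

3561.3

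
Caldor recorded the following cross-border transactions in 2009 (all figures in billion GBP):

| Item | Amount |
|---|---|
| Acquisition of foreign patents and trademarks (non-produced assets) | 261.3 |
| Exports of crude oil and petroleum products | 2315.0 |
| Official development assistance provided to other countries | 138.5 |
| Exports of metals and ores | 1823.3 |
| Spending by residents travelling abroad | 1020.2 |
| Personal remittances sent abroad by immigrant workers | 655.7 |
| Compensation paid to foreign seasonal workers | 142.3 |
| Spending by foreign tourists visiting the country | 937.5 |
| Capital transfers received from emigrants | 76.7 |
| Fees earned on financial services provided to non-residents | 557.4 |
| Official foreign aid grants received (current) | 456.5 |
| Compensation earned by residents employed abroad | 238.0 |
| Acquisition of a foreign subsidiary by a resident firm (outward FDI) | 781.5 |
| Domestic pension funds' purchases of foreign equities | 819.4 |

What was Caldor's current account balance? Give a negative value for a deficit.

4371.0

Goods: 2315.0 + 1823.3 = 4138.3
Services: 937.5 + 557.4 - 1020.2 = 474.7
Primary income: 238.0 - 142.3 = 95.7
Secondary income: -138.5 + 456.5 - 655.7 = -337.7
Current account = 4138.3 + 474.7 + 95.7 + (-337.7) = 4371.0
(Excluded from the current account — capital account: acquisition of foreign patents and trademarks (non-produced assets) 261.3, capital transfers received from emigrants 76.7; financial account: acquisition of a foreign subsidiary by a resident firm (outward FDI) 781.5, domestic pension funds' purchases of foreign equities 819.4.)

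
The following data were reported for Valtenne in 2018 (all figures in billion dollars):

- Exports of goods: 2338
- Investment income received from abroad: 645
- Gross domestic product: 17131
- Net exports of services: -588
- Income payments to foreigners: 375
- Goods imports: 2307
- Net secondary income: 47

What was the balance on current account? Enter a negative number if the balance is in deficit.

-240

Goods balance = 2338 - 2307 = 31
Services balance = -588
Trade balance (goods + services) = 31 + (-588) = -557
Net primary income = 645 - 375 = 270
Net secondary income = 47
Current account = -557 + 270 + 47 = -240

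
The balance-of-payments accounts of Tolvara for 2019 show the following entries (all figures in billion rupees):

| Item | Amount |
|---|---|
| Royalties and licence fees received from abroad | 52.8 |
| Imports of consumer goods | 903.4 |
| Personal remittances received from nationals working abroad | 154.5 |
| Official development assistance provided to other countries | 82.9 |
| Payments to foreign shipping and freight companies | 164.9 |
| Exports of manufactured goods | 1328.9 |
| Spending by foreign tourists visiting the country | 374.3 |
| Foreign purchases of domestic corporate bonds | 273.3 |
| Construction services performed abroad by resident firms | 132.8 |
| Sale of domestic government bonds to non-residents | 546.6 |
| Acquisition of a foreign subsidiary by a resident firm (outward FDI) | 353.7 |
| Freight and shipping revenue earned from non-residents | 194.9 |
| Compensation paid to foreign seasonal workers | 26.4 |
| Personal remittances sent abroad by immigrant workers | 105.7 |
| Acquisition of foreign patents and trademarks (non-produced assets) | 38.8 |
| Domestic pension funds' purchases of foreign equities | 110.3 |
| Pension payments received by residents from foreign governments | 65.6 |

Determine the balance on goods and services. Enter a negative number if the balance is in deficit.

Goods: -903.4 + 1328.9 = 425.5
Services: 374.3 - 164.9 + 194.9 + 52.8 + 132.8 = 589.9
Trade balance = 425.5 + 589.9 = 1015.4
(Excluded from the trade balance — secondary income: personal remittances received from nationals working abroad 154.5, official development assistance provided to other countries 82.9, personal remittances sent abroad by immigrant workers 105.7, pension payments received by residents from foreign governments 65.6; financial account: foreign purchases of domestic corporate bonds 273.3, sale of domestic government bonds to non-residents 546.6, acquisition of a foreign subsidiary by a resident firm (outward FDI) 353.7, domestic pension funds' purchases of foreign equities 110.3; primary income: compensation paid to foreign seasonal workers 26.4; capital account: acquisition of foreign patents and trademarks (non-produced assets) 38.8.)

1015.4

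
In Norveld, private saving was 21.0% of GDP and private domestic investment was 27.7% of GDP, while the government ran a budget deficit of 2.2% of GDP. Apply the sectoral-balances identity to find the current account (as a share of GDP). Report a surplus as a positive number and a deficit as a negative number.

By the sectoral-balances identity, CA = (S_private - I) + (T - G).
Private balance = 21.0 - 27.7 = -6.7
Government balance (T - G) = -2.2
CA = -6.7 + (-2.2) = -8.9

-8.9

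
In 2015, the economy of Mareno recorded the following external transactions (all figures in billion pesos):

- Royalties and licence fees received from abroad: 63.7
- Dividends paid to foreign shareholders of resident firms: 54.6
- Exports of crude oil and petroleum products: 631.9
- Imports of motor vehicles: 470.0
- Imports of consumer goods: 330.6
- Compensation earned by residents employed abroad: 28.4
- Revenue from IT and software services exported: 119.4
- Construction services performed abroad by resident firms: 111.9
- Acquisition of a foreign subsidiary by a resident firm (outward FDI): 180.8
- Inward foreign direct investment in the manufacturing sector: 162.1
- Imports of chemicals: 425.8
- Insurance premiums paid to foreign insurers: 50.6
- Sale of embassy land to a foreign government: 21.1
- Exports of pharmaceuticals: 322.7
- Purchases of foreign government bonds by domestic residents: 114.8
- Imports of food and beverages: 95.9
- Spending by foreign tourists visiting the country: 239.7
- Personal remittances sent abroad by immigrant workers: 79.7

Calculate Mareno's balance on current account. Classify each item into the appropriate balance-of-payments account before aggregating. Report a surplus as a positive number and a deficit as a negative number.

10.5

Goods: 631.9 - 95.9 + 322.7 - 470.0 - 425.8 - 330.6 = -367.7
Services: -50.6 + 239.7 + 63.7 + 119.4 + 111.9 = 484.1
Primary income: 28.4 - 54.6 = -26.2
Secondary income: -79.7
Current account = (-367.7) + 484.1 + (-26.2) + (-79.7) = 10.5
(Excluded from the current account — financial account: acquisition of a foreign subsidiary by a resident firm (outward FDI) 180.8, inward foreign direct investment in the manufacturing sector 162.1, purchases of foreign government bonds by domestic residents 114.8; capital account: sale of embassy land to a foreign government 21.1.)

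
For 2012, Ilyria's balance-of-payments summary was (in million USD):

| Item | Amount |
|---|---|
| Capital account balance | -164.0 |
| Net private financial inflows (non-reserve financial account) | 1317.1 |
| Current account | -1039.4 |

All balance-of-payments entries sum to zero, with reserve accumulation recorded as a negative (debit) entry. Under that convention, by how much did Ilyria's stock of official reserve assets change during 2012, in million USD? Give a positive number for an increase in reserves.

113.7

Official reserve transactions balance = -((-1039.4) + (-164.0) + 1317.1) = -113.7
An accumulation of reserves is recorded as a debit (negative entry), so the change in the stock of reserves is the negative of that balance.
Change in official reserves = -(-113.7) = 113.7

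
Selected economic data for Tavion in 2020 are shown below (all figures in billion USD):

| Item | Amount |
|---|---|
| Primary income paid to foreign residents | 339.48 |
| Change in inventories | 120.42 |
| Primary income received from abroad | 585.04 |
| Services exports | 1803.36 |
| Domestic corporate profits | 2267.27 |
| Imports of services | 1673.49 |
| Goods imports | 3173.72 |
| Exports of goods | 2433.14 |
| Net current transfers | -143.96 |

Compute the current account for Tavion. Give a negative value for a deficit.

-509.11

Goods balance = 2433.14 - 3173.72 = -740.58
Services balance = 1803.36 - 1673.49 = 129.87
Trade balance (goods + services) = -740.58 + 129.87 = -610.71
Net primary income = 585.04 - 339.48 = 245.56
Net secondary income = -143.96
Current account = -610.71 + 245.56 + (-143.96) = -509.11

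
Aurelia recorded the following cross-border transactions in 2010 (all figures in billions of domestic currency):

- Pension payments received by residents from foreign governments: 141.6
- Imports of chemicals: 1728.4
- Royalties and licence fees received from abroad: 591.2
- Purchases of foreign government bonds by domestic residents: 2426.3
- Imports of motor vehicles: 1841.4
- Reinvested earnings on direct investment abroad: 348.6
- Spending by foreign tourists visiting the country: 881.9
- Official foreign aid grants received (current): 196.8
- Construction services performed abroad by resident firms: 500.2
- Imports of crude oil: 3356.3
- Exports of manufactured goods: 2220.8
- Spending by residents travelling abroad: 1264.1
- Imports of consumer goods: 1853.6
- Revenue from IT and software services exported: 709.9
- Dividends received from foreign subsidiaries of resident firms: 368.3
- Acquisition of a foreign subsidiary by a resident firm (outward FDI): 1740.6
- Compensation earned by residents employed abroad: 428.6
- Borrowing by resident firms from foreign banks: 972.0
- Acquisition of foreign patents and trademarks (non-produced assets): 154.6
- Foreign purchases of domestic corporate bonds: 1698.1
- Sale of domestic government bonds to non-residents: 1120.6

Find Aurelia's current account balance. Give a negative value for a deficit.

-3655.9

Goods: -1728.4 - 1853.6 - 1841.4 + 2220.8 - 3356.3 = -6558.9
Services: 591.2 - 1264.1 + 709.9 + 881.9 + 500.2 = 1419.1
Primary income: 368.3 + 348.6 + 428.6 = 1145.5
Secondary income: 196.8 + 141.6 = 338.4
Current account = (-6558.9) + 1419.1 + 1145.5 + 338.4 = -3655.9
(Excluded from the current account — financial account: purchases of foreign government bonds by domestic residents 2426.3, acquisition of a foreign subsidiary by a resident firm (outward FDI) 1740.6, borrowing by resident firms from foreign banks 972.0, foreign purchases of domestic corporate bonds 1698.1, sale of domestic government bonds to non-residents 1120.6; capital account: acquisition of foreign patents and trademarks (non-produced assets) 154.6.)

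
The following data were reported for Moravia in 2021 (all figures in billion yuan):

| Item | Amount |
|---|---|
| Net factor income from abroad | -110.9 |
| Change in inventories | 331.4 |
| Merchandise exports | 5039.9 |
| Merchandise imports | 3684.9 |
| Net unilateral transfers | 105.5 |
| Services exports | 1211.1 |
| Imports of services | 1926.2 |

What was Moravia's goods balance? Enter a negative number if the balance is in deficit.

Goods balance = 5039.9 - 3684.9 = 1355.0

1355.0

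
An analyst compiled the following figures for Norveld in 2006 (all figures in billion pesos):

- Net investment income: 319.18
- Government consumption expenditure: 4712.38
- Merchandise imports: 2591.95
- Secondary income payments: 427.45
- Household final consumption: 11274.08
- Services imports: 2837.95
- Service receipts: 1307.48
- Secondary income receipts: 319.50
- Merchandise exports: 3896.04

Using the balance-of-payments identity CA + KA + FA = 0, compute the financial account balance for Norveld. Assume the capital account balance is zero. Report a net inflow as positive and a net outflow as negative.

15.15

Goods balance = 3896.04 - 2591.95 = 1304.09
Services balance = 1307.48 - 2837.95 = -1530.47
Trade balance (goods + services) = 1304.09 + (-1530.47) = -226.38
Net primary income = 319.18
Net secondary income = 319.50 - 427.45 = -107.95
Current account = -226.38 + 319.18 + (-107.95) = -15.15
Financial account = -(-15.15) = 15.15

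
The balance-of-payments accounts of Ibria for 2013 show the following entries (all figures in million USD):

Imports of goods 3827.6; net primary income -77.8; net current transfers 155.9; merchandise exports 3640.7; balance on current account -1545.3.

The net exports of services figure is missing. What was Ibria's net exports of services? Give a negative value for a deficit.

Current account = goods balance + services balance + net primary income + net secondary income
Sum of the known components = -108.8
Net exports of services = CA - (known components) = -1545.3 - (-108.8) = -1436.5

-1436.5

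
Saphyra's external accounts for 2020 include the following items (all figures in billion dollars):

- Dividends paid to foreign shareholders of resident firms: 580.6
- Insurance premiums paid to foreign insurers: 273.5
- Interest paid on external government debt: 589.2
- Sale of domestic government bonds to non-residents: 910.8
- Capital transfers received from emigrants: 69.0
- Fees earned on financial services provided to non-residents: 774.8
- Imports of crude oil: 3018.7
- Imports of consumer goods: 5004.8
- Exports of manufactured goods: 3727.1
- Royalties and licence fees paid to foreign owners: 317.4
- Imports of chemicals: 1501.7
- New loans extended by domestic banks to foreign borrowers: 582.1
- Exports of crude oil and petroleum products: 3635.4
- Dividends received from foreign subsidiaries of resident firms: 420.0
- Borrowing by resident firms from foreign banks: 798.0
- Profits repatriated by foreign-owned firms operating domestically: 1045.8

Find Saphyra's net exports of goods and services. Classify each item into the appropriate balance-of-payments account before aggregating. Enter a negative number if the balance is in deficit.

Goods: -5004.8 + 3727.1 + 3635.4 - 3018.7 - 1501.7 = -2162.7
Services: -317.4 + 774.8 - 273.5 = 183.9
Trade balance = -2162.7 + 183.9 = -1978.8
(Excluded from the trade balance — primary income: dividends paid to foreign shareholders of resident firms 580.6, interest paid on external government debt 589.2, dividends received from foreign subsidiaries of resident firms 420.0, profits repatriated by foreign-owned firms operating domestically 1045.8; financial account: sale of domestic government bonds to non-residents 910.8, new loans extended by domestic banks to foreign borrowers 582.1, borrowing by resident firms from foreign banks 798.0; capital account: capital transfers received from emigrants 69.0.)

-1978.8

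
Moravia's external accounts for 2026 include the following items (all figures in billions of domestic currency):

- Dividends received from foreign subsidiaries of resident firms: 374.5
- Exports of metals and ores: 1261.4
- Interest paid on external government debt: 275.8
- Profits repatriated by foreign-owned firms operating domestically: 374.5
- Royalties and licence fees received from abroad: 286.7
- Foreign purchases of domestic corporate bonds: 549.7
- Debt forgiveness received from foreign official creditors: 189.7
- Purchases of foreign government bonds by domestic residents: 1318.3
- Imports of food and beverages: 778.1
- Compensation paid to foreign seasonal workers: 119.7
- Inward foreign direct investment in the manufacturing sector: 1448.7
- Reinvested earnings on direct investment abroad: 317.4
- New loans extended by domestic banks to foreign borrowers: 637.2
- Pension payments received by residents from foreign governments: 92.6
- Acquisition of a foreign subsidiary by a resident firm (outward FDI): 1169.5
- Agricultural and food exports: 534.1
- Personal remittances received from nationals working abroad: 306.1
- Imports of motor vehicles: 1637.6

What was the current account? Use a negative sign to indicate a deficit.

-12.9

Goods: 534.1 - 778.1 + 1261.4 - 1637.6 = -620.2
Services: 286.7
Primary income: -275.8 + 374.5 - 119.7 + 317.4 - 374.5 = -78.1
Secondary income: 92.6 + 306.1 = 398.7
Current account = (-620.2) + 286.7 + (-78.1) + 398.7 = -12.9
(Excluded from the current account — financial account: foreign purchases of domestic corporate bonds 549.7, purchases of foreign government bonds by domestic residents 1318.3, inward foreign direct investment in the manufacturing sector 1448.7, new loans extended by domestic banks to foreign borrowers 637.2, acquisition of a foreign subsidiary by a resident firm (outward FDI) 1169.5; capital account: debt forgiveness received from foreign official creditors 189.7.)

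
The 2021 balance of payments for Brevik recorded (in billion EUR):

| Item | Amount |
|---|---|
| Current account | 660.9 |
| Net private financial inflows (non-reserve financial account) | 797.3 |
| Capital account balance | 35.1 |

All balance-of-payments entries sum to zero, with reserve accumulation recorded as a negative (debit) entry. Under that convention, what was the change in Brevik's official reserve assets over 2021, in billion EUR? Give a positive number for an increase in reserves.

Official reserve transactions balance = -(660.9 + 35.1 + 797.3) = -1493.3
An accumulation of reserves is recorded as a debit (negative entry), so the change in the stock of reserves is the negative of that balance.
Change in official reserves = -(-1493.3) = 1493.3

1493.3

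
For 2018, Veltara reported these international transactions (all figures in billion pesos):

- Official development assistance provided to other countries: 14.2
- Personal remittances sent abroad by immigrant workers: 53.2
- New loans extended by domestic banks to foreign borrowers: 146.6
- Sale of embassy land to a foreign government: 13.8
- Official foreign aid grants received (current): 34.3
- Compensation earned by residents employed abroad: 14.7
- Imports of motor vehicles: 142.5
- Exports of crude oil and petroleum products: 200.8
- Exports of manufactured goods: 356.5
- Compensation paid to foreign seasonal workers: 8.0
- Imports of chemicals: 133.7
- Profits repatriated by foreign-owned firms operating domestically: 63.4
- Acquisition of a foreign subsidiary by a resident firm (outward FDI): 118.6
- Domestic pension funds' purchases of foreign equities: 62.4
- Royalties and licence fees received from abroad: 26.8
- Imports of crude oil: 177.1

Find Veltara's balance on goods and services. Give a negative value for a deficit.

130.8

Goods: -142.5 + 200.8 - 177.1 - 133.7 + 356.5 = 104.0
Services: 26.8
Trade balance = 104.0 + 26.8 = 130.8
(Excluded from the trade balance — secondary income: official development assistance provided to other countries 14.2, personal remittances sent abroad by immigrant workers 53.2, official foreign aid grants received (current) 34.3; financial account: new loans extended by domestic banks to foreign borrowers 146.6, acquisition of a foreign subsidiary by a resident firm (outward FDI) 118.6, domestic pension funds' purchases of foreign equities 62.4; capital account: sale of embassy land to a foreign government 13.8; primary income: compensation earned by residents employed abroad 14.7, compensation paid to foreign seasonal workers 8.0, profits repatriated by foreign-owned firms operating domestically 63.4.)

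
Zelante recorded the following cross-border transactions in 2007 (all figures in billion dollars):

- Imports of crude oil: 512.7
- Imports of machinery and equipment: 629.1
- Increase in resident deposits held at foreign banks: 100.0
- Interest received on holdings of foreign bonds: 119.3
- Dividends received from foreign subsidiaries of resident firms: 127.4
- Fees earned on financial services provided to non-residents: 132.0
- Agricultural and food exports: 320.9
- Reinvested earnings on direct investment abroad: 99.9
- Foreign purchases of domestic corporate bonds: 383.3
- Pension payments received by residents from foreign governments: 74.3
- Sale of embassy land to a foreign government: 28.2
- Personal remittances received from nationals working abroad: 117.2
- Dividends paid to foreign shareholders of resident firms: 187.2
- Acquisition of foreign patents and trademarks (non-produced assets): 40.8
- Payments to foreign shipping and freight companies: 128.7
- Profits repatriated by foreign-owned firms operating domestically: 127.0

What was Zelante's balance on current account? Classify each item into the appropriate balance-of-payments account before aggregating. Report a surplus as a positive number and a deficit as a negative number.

-593.7

Goods: 320.9 - 629.1 - 512.7 = -820.9
Services: 132.0 - 128.7 = 3.3
Primary income: 127.4 + 99.9 + 119.3 - 187.2 - 127.0 = 32.4
Secondary income: 74.3 + 117.2 = 191.5
Current account = (-820.9) + 3.3 + 32.4 + 191.5 = -593.7
(Excluded from the current account — financial account: increase in resident deposits held at foreign banks 100.0, foreign purchases of domestic corporate bonds 383.3; capital account: sale of embassy land to a foreign government 28.2, acquisition of foreign patents and trademarks (non-produced assets) 40.8.)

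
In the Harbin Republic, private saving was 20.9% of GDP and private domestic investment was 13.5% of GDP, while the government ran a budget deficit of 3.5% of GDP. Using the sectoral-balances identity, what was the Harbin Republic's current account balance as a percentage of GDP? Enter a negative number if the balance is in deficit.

By the sectoral-balances identity, CA = (S_private - I) + (T - G).
Private balance = 20.9 - 13.5 = 7.4
Government balance (T - G) = -3.5
CA = 7.4 + (-3.5) = 3.9

3.9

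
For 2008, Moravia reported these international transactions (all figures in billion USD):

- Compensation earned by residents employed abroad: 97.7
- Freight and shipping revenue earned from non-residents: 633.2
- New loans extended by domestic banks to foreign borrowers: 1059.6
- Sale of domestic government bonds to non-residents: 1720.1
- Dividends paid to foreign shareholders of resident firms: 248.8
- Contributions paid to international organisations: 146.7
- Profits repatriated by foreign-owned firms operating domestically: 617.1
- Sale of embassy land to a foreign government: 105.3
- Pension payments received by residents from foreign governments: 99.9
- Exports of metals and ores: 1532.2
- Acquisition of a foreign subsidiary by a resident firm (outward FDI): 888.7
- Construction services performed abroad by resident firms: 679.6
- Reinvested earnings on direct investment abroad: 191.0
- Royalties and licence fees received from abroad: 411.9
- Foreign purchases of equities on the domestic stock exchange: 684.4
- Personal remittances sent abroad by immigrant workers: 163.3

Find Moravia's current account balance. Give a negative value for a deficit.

2469.6

Goods: 1532.2
Services: 411.9 + 679.6 + 633.2 = 1724.7
Primary income: 97.7 - 248.8 + 191.0 - 617.1 = -577.2
Secondary income: -163.3 + 99.9 - 146.7 = -210.1
Current account = 1532.2 + 1724.7 + (-577.2) + (-210.1) = 2469.6
(Excluded from the current account — financial account: new loans extended by domestic banks to foreign borrowers 1059.6, sale of domestic government bonds to non-residents 1720.1, acquisition of a foreign subsidiary by a resident firm (outward FDI) 888.7, foreign purchases of equities on the domestic stock exchange 684.4; capital account: sale of embassy land to a foreign government 105.3.)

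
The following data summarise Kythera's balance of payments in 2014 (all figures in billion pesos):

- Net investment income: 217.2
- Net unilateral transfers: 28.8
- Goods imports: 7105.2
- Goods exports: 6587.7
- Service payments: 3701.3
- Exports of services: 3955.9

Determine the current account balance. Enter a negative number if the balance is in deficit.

Goods balance = 6587.7 - 7105.2 = -517.5
Services balance = 3955.9 - 3701.3 = 254.6
Trade balance (goods + services) = -517.5 + 254.6 = -262.9
Net primary income = 217.2
Net secondary income = 28.8
Current account = -262.9 + 217.2 + 28.8 = -16.9

-16.9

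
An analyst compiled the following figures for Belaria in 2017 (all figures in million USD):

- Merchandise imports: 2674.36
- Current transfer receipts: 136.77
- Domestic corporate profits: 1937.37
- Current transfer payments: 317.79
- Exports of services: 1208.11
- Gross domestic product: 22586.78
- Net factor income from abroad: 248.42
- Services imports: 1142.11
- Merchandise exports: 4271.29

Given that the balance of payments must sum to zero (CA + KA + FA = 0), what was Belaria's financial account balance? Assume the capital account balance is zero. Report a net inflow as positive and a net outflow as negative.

-1730.33

Goods balance = 4271.29 - 2674.36 = 1596.93
Services balance = 1208.11 - 1142.11 = 66.00
Trade balance (goods + services) = 1596.93 + 66.00 = 1662.93
Net primary income = 248.42
Net secondary income = 136.77 - 317.79 = -181.02
Current account = 1662.93 + 248.42 + (-181.02) = 1730.33
Financial account = -(1730.33) = -1730.33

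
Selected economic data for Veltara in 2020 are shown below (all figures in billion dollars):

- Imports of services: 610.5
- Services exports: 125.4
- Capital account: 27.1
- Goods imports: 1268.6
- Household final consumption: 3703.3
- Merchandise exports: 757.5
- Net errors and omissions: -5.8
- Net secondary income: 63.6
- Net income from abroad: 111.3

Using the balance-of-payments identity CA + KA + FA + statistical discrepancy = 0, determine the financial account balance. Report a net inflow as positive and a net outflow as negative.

Goods balance = 757.5 - 1268.6 = -511.1
Services balance = 125.4 - 610.5 = -485.1
Trade balance (goods + services) = -511.1 + (-485.1) = -996.2
Net primary income = 111.3
Net secondary income = 63.6
Current account = -996.2 + 111.3 + 63.6 = -821.3
Financial account = -(-821.3 + 27.1 + (-5.8)) = 800.0

800.0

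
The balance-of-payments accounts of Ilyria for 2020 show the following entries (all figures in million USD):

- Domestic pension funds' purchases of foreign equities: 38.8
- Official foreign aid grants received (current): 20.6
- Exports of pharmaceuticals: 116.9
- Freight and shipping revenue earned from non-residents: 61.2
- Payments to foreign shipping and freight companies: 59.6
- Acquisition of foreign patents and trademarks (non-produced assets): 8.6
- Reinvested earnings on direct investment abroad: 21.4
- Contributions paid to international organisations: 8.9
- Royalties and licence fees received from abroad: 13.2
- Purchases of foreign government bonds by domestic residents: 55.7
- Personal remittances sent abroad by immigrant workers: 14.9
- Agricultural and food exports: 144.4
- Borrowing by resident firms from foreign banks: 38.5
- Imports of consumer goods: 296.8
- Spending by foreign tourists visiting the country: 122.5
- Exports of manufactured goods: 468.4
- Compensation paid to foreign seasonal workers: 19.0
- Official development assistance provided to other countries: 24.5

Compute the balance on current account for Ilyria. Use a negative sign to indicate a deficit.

544.9

Goods: 116.9 + 144.4 - 296.8 + 468.4 = 432.9
Services: 122.5 + 61.2 + 13.2 - 59.6 = 137.3
Primary income: 21.4 - 19.0 = 2.4
Secondary income: 20.6 - 14.9 - 24.5 - 8.9 = -27.7
Current account = 432.9 + 137.3 + 2.4 + (-27.7) = 544.9
(Excluded from the current account — financial account: domestic pension funds' purchases of foreign equities 38.8, purchases of foreign government bonds by domestic residents 55.7, borrowing by resident firms from foreign banks 38.5; capital account: acquisition of foreign patents and trademarks (non-produced assets) 8.6.)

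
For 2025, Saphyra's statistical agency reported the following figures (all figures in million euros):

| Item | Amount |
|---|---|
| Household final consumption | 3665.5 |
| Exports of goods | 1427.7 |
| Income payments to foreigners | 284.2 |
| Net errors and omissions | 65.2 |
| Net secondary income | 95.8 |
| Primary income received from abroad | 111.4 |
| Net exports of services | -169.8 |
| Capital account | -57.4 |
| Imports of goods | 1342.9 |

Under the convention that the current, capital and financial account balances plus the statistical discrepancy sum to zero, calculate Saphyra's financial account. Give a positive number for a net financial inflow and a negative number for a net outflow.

Goods balance = 1427.7 - 1342.9 = 84.8
Services balance = -169.8
Trade balance (goods + services) = 84.8 + (-169.8) = -85.0
Net primary income = 111.4 - 284.2 = -172.8
Net secondary income = 95.8
Current account = -85.0 + (-172.8) + 95.8 = -162.0
Financial account = -(-162.0 + (-57.4) + 65.2) = 154.2

154.2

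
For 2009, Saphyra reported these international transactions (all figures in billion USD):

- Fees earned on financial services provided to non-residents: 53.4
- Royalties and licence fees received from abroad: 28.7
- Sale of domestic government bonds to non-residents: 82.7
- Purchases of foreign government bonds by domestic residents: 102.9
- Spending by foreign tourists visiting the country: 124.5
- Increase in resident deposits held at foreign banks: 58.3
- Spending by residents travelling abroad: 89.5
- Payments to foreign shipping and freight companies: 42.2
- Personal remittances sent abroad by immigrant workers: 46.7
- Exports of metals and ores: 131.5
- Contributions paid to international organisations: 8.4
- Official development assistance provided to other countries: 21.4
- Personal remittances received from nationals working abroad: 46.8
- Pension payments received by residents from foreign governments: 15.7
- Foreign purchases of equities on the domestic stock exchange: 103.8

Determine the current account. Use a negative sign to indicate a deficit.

Goods: 131.5
Services: 28.7 - 42.2 - 89.5 + 124.5 + 53.4 = 74.9
Secondary income: -8.4 - 46.7 + 46.8 + 15.7 - 21.4 = -14.0
Current account = 131.5 + 74.9 + (-14.0) = 192.4
(Excluded from the current account — financial account: sale of domestic government bonds to non-residents 82.7, purchases of foreign government bonds by domestic residents 102.9, increase in resident deposits held at foreign banks 58.3, foreign purchases of equities on the domestic stock exchange 103.8.)

192.4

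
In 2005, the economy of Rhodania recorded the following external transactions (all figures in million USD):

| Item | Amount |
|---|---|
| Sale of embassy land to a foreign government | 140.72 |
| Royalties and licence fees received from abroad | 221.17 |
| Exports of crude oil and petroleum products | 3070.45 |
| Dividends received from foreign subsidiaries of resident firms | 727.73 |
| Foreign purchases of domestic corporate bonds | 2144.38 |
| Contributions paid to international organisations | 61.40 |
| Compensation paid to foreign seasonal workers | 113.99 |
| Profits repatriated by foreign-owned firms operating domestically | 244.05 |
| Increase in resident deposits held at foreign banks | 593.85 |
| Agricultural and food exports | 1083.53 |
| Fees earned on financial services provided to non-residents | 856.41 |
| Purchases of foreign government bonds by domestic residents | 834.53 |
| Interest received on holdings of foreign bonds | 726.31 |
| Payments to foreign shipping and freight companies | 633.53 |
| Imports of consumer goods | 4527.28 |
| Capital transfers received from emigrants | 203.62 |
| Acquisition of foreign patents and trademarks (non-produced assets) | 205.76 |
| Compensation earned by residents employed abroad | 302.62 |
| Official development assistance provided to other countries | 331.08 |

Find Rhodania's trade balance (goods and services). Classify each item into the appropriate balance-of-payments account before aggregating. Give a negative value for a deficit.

70.75

Goods: -4527.28 + 1083.53 + 3070.45 = -373.30
Services: 221.17 - 633.53 + 856.41 = 444.05
Trade balance = -373.30 + 444.05 = 70.75
(Excluded from the trade balance — capital account: sale of embassy land to a foreign government 140.72, capital transfers received from emigrants 203.62, acquisition of foreign patents and trademarks (non-produced assets) 205.76; primary income: dividends received from foreign subsidiaries of resident firms 727.73, compensation paid to foreign seasonal workers 113.99, profits repatriated by foreign-owned firms operating domestically 244.05, interest received on holdings of foreign bonds 726.31, compensation earned by residents employed abroad 302.62; financial account: foreign purchases of domestic corporate bonds 2144.38, increase in resident deposits held at foreign banks 593.85, purchases of foreign government bonds by domestic residents 834.53; secondary income: contributions paid to international organisations 61.40, official development assistance provided to other countries 331.08.)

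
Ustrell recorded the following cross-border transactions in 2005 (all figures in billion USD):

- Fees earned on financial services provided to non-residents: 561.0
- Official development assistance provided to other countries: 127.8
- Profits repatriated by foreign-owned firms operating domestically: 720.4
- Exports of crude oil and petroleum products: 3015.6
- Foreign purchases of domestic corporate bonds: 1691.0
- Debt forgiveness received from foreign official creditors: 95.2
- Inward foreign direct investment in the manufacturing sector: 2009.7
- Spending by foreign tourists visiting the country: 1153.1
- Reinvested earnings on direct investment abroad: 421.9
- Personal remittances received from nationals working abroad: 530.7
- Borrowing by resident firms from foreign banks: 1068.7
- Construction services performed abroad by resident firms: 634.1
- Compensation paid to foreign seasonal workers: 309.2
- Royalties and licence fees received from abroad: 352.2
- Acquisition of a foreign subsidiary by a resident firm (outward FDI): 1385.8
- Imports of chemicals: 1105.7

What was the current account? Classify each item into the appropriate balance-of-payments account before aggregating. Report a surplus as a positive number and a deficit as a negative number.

4405.5

Goods: 3015.6 - 1105.7 = 1909.9
Services: 634.1 + 352.2 + 1153.1 + 561.0 = 2700.4
Primary income: -720.4 + 421.9 - 309.2 = -607.7
Secondary income: -127.8 + 530.7 = 402.9
Current account = 1909.9 + 2700.4 + (-607.7) + 402.9 = 4405.5
(Excluded from the current account — financial account: foreign purchases of domestic corporate bonds 1691.0, inward foreign direct investment in the manufacturing sector 2009.7, borrowing by resident firms from foreign banks 1068.7, acquisition of a foreign subsidiary by a resident firm (outward FDI) 1385.8; capital account: debt forgiveness received from foreign official creditors 95.2.)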